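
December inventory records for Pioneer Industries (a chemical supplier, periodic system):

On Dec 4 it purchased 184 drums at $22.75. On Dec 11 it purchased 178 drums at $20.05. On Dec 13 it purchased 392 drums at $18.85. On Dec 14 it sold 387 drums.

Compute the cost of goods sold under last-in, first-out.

Dec 14, 387 sold [LIFO — newest first]: 387 @ $18.85 = $7,294.95
Ending inventory: 184 @ $22.75 + 178 @ $20.05 + 5 @ $18.85 = $7,849.15

COGS = $7,294.95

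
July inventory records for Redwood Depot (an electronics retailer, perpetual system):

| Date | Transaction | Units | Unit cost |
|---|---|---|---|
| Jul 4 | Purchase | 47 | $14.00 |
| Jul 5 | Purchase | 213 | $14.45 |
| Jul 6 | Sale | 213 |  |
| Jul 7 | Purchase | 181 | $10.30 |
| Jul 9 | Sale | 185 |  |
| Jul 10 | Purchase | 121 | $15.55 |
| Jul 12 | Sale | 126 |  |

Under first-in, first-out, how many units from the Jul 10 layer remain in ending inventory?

Jul 6, 213 sold [FIFO — oldest first]: 47 @ $14.00 + 166 @ $14.45 = $3,056.70
Jul 9, 185 sold [FIFO — oldest first]: 47 @ $14.45 + 138 @ $10.30 = $2,100.55
Jul 12, 126 sold [FIFO — oldest first]: 43 @ $10.30 + 83 @ $15.55 = $1,733.55
Total COGS = $3,056.70 + $2,100.55 + $1,733.55 = $6,890.80
Ending inventory: 38 @ $15.55 = $590.90

38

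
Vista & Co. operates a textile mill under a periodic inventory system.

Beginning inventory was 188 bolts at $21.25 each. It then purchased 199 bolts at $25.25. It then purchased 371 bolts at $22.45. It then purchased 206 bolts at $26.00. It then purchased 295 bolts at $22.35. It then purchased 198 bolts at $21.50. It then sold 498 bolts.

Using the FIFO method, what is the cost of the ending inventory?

Sale 1 (498) [FIFO — oldest first]: 188 @ $21.25 + 199 @ $25.25 + 111 @ $22.45 = $11,511.70
Ending inventory: 260 @ $22.45 + 206 @ $26.00 + 295 @ $22.35 + 198 @ $21.50 = $22,043.25
Check: goods available $33,554.95 = COGS $11,511.70 + ending $22,043.25

Ending inventory = $22,043.25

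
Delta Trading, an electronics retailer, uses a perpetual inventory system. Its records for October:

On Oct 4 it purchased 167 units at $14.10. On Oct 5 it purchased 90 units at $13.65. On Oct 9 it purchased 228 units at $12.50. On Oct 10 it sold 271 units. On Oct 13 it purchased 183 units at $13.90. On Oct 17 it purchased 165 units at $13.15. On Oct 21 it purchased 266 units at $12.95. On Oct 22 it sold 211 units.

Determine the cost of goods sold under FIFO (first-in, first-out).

Oct 10, 271 sold [FIFO — oldest first]: 167 @ $14.10 + 90 @ $13.65 + 14 @ $12.50 = $3,758.20
Oct 22, 211 sold [FIFO — oldest first]: 211 @ $12.50 = $2,637.50
Total COGS = $3,758.20 + $2,637.50 = $6,395.70
Ending inventory: 3 @ $12.50 + 183 @ $13.90 + 165 @ $13.15 + 266 @ $12.95 = $8,195.65
Check: goods available $14,591.35 = COGS $6,395.70 + ending $8,195.65

COGS = $6,395.70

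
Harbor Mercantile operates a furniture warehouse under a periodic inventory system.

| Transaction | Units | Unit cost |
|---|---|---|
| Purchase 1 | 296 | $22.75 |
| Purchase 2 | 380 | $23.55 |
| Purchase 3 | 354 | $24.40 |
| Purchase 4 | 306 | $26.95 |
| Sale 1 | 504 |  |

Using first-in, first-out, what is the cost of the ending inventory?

Ending inventory = $20,934.90

Sale 1 (504) [FIFO — oldest first]: 296 @ $22.75 + 208 @ $23.55 = $11,632.40
Ending inventory: 172 @ $23.55 + 354 @ $24.40 + 306 @ $26.95 = $20,934.90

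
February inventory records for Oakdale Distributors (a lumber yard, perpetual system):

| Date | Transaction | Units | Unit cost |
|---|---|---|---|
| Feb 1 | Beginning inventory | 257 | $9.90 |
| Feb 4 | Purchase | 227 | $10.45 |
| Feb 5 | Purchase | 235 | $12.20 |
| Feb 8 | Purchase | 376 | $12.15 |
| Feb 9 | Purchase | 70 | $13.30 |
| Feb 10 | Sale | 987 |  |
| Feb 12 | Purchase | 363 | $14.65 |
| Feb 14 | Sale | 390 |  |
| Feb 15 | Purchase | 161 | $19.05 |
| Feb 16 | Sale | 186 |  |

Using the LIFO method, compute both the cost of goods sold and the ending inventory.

COGS = $20,420.45; ending inventory = $1,247.40

Feb 10, 987 sold [LIFO — newest first]: 70 @ $13.30 + 376 @ $12.15 + 235 @ $12.20 + 227 @ $10.45 + 79 @ $9.90 = $11,520.65
Feb 14, 390 sold [LIFO — newest first]: 363 @ $14.65 + 27 @ $9.90 = $5,585.25
Feb 16, 186 sold [LIFO — newest first]: 161 @ $19.05 + 25 @ $9.90 = $3,314.55
Total COGS = $11,520.65 + $5,585.25 + $3,314.55 = $20,420.45
Ending inventory: 126 @ $9.90 = $1,247.40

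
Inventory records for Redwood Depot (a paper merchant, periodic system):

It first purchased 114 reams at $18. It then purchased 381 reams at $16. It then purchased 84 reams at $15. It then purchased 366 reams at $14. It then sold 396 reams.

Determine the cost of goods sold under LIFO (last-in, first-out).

COGS = $5,574

Sale 1 (396) [LIFO — newest first]: 366 @ $14 + 30 @ $15 = $5,574
Ending inventory: 114 @ $18 + 381 @ $16 + 54 @ $15 = $8,958
Check: goods available $14,532 = COGS $5,574 + ending $8,958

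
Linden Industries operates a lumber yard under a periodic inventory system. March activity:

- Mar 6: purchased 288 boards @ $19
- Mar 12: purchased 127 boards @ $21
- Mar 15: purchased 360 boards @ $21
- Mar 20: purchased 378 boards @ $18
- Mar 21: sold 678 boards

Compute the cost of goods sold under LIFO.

COGS = $13,104

Mar 21, 678 sold [LIFO — newest first]: 378 @ $18 + 300 @ $21 = $13,104
Ending inventory: 288 @ $19 + 127 @ $21 + 60 @ $21 = $9,399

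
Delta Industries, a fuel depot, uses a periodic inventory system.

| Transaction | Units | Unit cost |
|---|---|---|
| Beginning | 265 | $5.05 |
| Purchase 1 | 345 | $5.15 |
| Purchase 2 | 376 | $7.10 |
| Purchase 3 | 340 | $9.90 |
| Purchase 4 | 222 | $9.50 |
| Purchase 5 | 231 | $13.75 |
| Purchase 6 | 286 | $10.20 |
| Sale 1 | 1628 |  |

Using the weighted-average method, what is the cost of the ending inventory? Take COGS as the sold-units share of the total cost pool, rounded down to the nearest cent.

Ending inventory = $3,672.30

Sale 1, sell 1628: 1628/2065 × $17,353.05 → $13,680.75
Ending inventory (cost pool remaining) = $3,672.30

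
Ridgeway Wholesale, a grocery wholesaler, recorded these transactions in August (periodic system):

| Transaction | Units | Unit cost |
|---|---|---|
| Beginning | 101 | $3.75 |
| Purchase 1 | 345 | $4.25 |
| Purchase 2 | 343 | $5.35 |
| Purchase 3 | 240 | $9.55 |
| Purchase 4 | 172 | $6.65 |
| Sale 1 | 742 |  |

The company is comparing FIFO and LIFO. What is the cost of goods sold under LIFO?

COGS = $5,201.30

FIFO COGS: 101 @ $3.75 + 345 @ $4.25 + 296 @ $5.35 = $3,428.60
LIFO COGS: 172 @ $6.65 + 240 @ $9.55 + 330 @ $5.35 = $5,201.30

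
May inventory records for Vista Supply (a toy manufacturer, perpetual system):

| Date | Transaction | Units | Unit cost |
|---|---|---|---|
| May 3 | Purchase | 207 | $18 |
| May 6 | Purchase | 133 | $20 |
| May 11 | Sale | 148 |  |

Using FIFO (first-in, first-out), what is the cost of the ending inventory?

May 11, 148 sold [FIFO — oldest first]: 148 @ $18 = $2,664
Ending inventory: 59 @ $18 + 133 @ $20 = $3,722

Ending inventory = $3,722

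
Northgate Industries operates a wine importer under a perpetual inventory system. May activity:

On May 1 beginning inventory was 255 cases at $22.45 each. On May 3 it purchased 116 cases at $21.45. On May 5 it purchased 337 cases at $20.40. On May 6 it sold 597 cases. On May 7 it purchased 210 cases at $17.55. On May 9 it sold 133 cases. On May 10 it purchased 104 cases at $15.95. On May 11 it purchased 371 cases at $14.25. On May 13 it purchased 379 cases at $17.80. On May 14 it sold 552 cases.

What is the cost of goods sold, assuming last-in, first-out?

COGS = $24,141.40

May 6, 597 sold [LIFO — newest first]: 337 @ $20.40 + 116 @ $21.45 + 144 @ $22.45 = $12,595.80
May 9, 133 sold [LIFO — newest first]: 133 @ $17.55 = $2,334.15
May 14, 552 sold [LIFO — newest first]: 379 @ $17.80 + 173 @ $14.25 = $9,211.45
Total COGS = $12,595.80 + $2,334.15 + $9,211.45 = $24,141.40
Ending inventory: 111 @ $22.45 + 77 @ $17.55 + 104 @ $15.95 + 198 @ $14.25 = $8,323.60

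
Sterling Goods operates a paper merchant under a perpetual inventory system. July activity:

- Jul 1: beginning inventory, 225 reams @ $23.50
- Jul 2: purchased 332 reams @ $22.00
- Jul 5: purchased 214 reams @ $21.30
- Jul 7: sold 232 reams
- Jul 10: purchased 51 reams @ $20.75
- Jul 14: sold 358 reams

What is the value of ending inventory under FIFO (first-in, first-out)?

Jul 7, 232 sold [FIFO — oldest first]: 225 @ $23.50 + 7 @ $22.00 = $5,441.50
Jul 14, 358 sold [FIFO — oldest first]: 325 @ $22.00 + 33 @ $21.30 = $7,852.90
Total COGS = $5,441.50 + $7,852.90 = $13,294.40
Ending inventory: 181 @ $21.30 + 51 @ $20.75 = $4,913.55

Ending inventory = $4,913.55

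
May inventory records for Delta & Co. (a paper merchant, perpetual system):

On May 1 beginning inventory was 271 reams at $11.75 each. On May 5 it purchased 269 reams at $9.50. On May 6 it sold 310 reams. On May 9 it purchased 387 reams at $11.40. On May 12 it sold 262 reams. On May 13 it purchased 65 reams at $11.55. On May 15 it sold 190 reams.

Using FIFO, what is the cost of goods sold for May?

May 6, 310 sold [FIFO — oldest first]: 271 @ $11.75 + 39 @ $9.50 = $3,554.75
May 12, 262 sold [FIFO — oldest first]: 230 @ $9.50 + 32 @ $11.40 = $2,549.80
May 15, 190 sold [FIFO — oldest first]: 190 @ $11.40 = $2,166.00
Total COGS = $3,554.75 + $2,549.80 + $2,166.00 = $8,270.55
Ending inventory: 165 @ $11.40 + 65 @ $11.55 = $2,631.75

COGS = $8,270.55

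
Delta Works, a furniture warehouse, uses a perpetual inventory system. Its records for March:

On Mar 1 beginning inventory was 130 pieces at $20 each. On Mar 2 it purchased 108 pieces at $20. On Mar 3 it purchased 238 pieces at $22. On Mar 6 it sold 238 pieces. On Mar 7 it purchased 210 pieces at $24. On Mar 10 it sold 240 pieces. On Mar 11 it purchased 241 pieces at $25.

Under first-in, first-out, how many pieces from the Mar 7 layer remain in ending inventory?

208

Mar 6, 238 sold [FIFO — oldest first]: 130 @ $20 + 108 @ $20 = $4,760
Mar 10, 240 sold [FIFO — oldest first]: 238 @ $22 + 2 @ $24 = $5,284
Total COGS = $4,760 + $5,284 = $10,044
Ending inventory: 208 @ $24 + 241 @ $25 = $11,017
Check: goods available $21,061 = COGS $10,044 + ending $11,017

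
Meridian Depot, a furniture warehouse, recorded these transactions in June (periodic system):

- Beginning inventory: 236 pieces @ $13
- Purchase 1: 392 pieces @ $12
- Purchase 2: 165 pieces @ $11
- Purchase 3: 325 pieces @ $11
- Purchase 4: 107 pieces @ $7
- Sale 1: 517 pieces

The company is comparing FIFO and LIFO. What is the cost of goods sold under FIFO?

FIFO COGS: 236 @ $13 + 281 @ $12 = $6,440
LIFO COGS: 107 @ $7 + 325 @ $11 + 85 @ $11 = $5,259

COGS = $6,440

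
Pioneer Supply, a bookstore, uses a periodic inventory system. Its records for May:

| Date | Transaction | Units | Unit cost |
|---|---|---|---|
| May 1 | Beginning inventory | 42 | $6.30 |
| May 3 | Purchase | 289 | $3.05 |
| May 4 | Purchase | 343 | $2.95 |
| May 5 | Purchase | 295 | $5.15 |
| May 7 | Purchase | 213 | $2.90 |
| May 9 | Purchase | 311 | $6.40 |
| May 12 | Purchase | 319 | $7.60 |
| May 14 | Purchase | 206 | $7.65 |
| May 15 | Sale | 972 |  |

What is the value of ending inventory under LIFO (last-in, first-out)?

May 15, 972 sold [LIFO — newest first]: 206 @ $7.65 + 319 @ $7.60 + 311 @ $6.40 + 136 @ $2.90 = $6,385.10
Ending inventory: 42 @ $6.30 + 289 @ $3.05 + 343 @ $2.95 + 295 @ $5.15 + 77 @ $2.90 = $3,900.45
Check: goods available $10,285.55 = COGS $6,385.10 + ending $3,900.45

Ending inventory = $3,900.45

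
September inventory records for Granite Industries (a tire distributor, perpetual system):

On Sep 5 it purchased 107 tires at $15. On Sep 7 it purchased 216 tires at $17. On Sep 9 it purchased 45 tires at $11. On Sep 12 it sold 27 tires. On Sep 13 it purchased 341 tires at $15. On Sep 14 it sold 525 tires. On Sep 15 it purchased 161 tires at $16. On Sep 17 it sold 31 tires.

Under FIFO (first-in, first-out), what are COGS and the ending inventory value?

COGS = $8,997; ending inventory = $4,466

Sep 12, 27 sold [FIFO — oldest first]: 27 @ $15 = $405
Sep 14, 525 sold [FIFO — oldest first]: 80 @ $15 + 216 @ $17 + 45 @ $11 + 184 @ $15 = $8,127
Sep 17, 31 sold [FIFO — oldest first]: 31 @ $15 = $465
Total COGS = $405 + $8,127 + $465 = $8,997
Ending inventory: 126 @ $15 + 161 @ $16 = $4,466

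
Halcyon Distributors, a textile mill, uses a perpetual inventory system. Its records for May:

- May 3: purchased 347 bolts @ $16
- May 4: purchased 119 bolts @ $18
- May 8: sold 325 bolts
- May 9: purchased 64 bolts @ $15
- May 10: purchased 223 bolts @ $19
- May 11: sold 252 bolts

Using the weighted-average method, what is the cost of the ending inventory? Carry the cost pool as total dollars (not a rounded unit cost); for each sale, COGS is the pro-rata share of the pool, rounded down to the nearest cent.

Ending inventory = $3,094.41

After May 3: 347 on hand, pool $5,552.00 (≈ $16.0000 each)
After May 4: 466 on hand, pool $7,694.00 (≈ $16.5107 each)
May 8, sell 325: 325/466 × $7,694.00 → $5,365.98
After May 9: 205 on hand, pool $3,288.02 (≈ $16.0391 each)
After May 10: 428 on hand, pool $7,525.02 (≈ $17.5818 each)
May 11, sell 252: 252/428 × $7,525.02 → $4,430.61
Total COGS = $5,365.98 + $4,430.61 = $9,796.59
Ending inventory (cost pool remaining) = $3,094.41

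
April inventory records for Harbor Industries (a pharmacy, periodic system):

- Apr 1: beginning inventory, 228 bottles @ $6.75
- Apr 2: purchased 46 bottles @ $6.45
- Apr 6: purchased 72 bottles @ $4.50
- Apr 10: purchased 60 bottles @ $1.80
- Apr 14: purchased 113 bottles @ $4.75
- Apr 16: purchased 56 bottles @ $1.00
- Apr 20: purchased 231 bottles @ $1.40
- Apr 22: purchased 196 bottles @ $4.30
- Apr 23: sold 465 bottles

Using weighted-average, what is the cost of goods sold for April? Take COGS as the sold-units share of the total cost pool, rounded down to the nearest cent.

COGS = $1,868.65

Apr 23, sell 465: 465/1002 × $4,026.65 → $1,868.65
Ending inventory (cost pool remaining) = $2,158.00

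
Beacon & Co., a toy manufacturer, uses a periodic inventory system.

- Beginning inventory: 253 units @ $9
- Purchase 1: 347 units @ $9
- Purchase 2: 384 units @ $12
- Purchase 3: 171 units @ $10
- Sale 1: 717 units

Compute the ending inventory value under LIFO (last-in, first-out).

Sale 1 (717) [LIFO — newest first]: 171 @ $10 + 384 @ $12 + 162 @ $9 = $7,776
Ending inventory: 253 @ $9 + 185 @ $9 = $3,942

Ending inventory = $3,942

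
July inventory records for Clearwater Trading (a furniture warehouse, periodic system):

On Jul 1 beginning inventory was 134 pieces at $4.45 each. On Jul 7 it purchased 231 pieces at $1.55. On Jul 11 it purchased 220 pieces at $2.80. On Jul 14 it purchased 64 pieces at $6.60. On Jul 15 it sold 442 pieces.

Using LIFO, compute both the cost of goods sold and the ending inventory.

Jul 15, 442 sold [LIFO — newest first]: 64 @ $6.60 + 220 @ $2.80 + 158 @ $1.55 = $1,283.30
Ending inventory: 134 @ $4.45 + 73 @ $1.55 = $709.45

COGS = $1,283.30; ending inventory = $709.45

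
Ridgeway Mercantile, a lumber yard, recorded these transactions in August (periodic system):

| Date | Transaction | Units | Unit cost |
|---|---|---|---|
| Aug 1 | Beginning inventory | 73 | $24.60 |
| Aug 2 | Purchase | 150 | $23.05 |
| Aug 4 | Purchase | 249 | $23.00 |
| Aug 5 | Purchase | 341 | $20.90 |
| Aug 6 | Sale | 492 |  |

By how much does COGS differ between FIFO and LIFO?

$798.40

FIFO COGS: 73 @ $24.60 + 150 @ $23.05 + 249 @ $23.00 + 20 @ $20.90 = $11,398.30
LIFO COGS: 341 @ $20.90 + 151 @ $23.00 = $10,599.90
Difference = |$11,398.30 − $10,599.90| = $798.40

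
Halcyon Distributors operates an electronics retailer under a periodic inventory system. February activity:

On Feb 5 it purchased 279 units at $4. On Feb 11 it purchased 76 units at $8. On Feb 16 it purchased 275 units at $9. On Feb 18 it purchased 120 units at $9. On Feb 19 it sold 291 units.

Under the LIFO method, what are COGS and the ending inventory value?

Feb 19, 291 sold [LIFO — newest first]: 120 @ $9 + 171 @ $9 = $2,619
Ending inventory: 279 @ $4 + 76 @ $8 + 104 @ $9 = $2,660

COGS = $2,619; ending inventory = $2,660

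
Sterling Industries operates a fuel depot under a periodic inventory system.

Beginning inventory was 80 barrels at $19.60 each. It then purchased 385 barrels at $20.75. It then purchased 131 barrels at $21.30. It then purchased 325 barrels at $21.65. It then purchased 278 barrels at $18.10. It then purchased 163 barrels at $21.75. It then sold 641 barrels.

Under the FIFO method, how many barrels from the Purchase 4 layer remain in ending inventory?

Sale 1 (641) [FIFO — oldest first]: 80 @ $19.60 + 385 @ $20.75 + 131 @ $21.30 + 45 @ $21.65 = $13,321.30
Ending inventory: 280 @ $21.65 + 278 @ $18.10 + 163 @ $21.75 = $14,639.05

278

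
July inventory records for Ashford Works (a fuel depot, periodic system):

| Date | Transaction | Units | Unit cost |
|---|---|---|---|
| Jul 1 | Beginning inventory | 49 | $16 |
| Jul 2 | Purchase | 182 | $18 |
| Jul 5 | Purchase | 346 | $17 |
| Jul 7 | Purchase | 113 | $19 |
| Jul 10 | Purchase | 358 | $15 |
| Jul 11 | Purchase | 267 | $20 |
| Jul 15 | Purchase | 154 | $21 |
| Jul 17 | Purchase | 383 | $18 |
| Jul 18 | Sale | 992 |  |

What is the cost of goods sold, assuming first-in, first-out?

Jul 18, 992 sold [FIFO — oldest first]: 49 @ $16 + 182 @ $18 + 346 @ $17 + 113 @ $19 + 302 @ $15 = $16,619
Ending inventory: 56 @ $15 + 267 @ $20 + 154 @ $21 + 383 @ $18 = $16,308
Check: goods available $32,927 = COGS $16,619 + ending $16,308

COGS = $16,619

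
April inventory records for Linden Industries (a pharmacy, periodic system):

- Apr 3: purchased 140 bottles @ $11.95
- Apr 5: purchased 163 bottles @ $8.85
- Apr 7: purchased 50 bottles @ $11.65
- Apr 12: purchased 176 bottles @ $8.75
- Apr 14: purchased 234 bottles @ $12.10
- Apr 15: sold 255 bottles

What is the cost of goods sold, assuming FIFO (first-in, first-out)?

COGS = $2,690.75

Apr 15, 255 sold [FIFO — oldest first]: 140 @ $11.95 + 115 @ $8.85 = $2,690.75
Ending inventory: 48 @ $8.85 + 50 @ $11.65 + 176 @ $8.75 + 234 @ $12.10 = $5,378.70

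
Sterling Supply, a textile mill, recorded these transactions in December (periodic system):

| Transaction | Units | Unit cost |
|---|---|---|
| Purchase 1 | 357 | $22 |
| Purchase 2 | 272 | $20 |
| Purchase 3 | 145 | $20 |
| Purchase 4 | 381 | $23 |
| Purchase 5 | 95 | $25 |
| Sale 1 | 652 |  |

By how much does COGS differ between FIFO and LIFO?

FIFO COGS: 357 @ $22 + 272 @ $20 + 23 @ $20 = $13,754
LIFO COGS: 95 @ $25 + 381 @ $23 + 145 @ $20 + 31 @ $20 = $14,658
Difference = |$13,754 − $14,658| = $904

$904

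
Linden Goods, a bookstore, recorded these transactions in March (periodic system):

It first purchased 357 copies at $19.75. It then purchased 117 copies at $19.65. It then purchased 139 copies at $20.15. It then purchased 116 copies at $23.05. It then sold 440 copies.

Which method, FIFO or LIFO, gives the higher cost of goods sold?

FIFO COGS: 357 @ $19.75 + 83 @ $19.65 = $8,681.70
LIFO COGS: 116 @ $23.05 + 139 @ $20.15 + 117 @ $19.65 + 68 @ $19.75 = $9,116.70

LIFO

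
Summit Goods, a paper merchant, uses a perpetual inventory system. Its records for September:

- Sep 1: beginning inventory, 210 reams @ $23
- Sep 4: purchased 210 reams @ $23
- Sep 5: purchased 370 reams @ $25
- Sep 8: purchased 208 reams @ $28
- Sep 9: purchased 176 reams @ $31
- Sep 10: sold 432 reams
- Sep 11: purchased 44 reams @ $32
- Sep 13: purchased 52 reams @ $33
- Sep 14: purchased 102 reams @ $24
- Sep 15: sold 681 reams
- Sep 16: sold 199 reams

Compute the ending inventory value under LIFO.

Sep 10, 432 sold [LIFO — newest first]: 176 @ $31 + 208 @ $28 + 48 @ $25 = $12,480
Sep 15, 681 sold [LIFO — newest first]: 102 @ $24 + 52 @ $33 + 44 @ $32 + 322 @ $25 + 161 @ $23 = $17,325
Sep 16, 199 sold [LIFO — newest first]: 49 @ $23 + 150 @ $23 = $4,577
Total COGS = $12,480 + $17,325 + $4,577 = $34,382
Ending inventory: 60 @ $23 = $1,380

Ending inventory = $1,380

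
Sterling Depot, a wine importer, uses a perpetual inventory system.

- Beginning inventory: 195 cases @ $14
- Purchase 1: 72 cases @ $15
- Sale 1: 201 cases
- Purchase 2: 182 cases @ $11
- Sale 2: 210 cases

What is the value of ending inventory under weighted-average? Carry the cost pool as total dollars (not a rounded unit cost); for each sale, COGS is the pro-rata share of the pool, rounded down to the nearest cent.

After Beginning: 195 on hand, pool $2,730.00 (≈ $14.0000 each)
After Purchase 1: 267 on hand, pool $3,810.00 (≈ $14.2697 each)
Sale 1, sell 201: 201/267 × $3,810.00 → $2,868.20
After Purchase 2: 248 on hand, pool $2,943.80 (≈ $11.8702 each)
Sale 2, sell 210: 210/248 × $2,943.80 → $2,492.73
Total COGS = $2,868.20 + $2,492.73 = $5,360.93
Ending inventory (cost pool remaining) = $451.07

Ending inventory = $451.07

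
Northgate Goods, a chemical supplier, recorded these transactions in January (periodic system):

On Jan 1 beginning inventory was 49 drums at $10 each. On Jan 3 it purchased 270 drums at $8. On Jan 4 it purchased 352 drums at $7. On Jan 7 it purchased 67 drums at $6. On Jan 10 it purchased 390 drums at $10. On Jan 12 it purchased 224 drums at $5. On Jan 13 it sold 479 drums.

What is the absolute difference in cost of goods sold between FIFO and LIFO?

FIFO COGS: 49 @ $10 + 270 @ $8 + 160 @ $7 = $3,770
LIFO COGS: 224 @ $5 + 255 @ $10 = $3,670
Difference = |$3,770 − $3,670| = $100

$100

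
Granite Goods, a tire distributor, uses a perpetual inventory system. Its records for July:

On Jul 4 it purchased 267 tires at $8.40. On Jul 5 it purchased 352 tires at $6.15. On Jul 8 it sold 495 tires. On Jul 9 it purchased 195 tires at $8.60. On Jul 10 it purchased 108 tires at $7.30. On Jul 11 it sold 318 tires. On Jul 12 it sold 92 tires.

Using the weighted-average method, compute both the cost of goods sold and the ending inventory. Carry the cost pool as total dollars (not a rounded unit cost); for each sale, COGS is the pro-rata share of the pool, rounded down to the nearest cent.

COGS = $6,739.69; ending inventory = $133.31

After Jul 4: 267 on hand, pool $2,242.80 (≈ $8.4000 each)
After Jul 5: 619 on hand, pool $4,407.60 (≈ $7.1205 each)
Jul 8, sell 495: 495/619 × $4,407.60 → $3,524.65
After Jul 9: 319 on hand, pool $2,559.95 (≈ $8.0249 each)
After Jul 10: 427 on hand, pool $3,348.35 (≈ $7.8416 each)
Jul 11, sell 318: 318/427 × $3,348.35 → $2,493.61
Jul 12, sell 92: 92/109 × $854.74 → $721.43
Total COGS = $3,524.65 + $2,493.61 + $721.43 = $6,739.69
Ending inventory (cost pool remaining) = $133.31
Check: goods available $6,873.00 = COGS $6,739.69 + ending $133.31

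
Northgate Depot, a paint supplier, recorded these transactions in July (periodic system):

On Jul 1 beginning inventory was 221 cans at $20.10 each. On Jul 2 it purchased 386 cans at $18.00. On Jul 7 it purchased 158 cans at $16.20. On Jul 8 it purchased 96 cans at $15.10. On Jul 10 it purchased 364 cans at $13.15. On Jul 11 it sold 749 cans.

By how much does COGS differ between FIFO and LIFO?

$2,536.70

FIFO COGS: 221 @ $20.10 + 386 @ $18.00 + 142 @ $16.20 = $13,690.50
LIFO COGS: 364 @ $13.15 + 96 @ $15.10 + 158 @ $16.20 + 131 @ $18.00 = $11,153.80
Difference = |$13,690.50 − $11,153.80| = $2,536.70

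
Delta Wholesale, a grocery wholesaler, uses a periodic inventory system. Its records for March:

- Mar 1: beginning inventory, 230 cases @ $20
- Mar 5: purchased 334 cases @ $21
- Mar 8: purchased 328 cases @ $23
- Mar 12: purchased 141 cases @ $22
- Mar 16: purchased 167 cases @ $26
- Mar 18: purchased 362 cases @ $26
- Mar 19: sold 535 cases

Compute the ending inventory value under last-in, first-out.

Ending inventory = $22,128

Mar 19, 535 sold [LIFO — newest first]: 362 @ $26 + 167 @ $26 + 6 @ $22 = $13,886
Ending inventory: 230 @ $20 + 334 @ $21 + 328 @ $23 + 135 @ $22 = $22,128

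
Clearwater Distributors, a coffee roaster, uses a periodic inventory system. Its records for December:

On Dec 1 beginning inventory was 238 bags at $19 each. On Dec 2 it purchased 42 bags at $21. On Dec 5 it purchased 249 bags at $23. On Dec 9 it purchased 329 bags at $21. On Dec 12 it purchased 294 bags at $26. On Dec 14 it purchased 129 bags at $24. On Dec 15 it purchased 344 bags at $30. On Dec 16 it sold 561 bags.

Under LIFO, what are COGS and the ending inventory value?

COGS = $15,704; ending inventory = $23,396

Dec 16, 561 sold [LIFO — newest first]: 344 @ $30 + 129 @ $24 + 88 @ $26 = $15,704
Ending inventory: 238 @ $19 + 42 @ $21 + 249 @ $23 + 329 @ $21 + 206 @ $26 = $23,396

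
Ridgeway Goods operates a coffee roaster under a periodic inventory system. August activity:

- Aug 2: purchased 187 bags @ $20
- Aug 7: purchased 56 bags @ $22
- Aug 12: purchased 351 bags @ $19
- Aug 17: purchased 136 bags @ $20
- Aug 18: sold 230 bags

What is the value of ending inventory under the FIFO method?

Aug 18, 230 sold [FIFO — oldest first]: 187 @ $20 + 43 @ $22 = $4,686
Ending inventory: 13 @ $22 + 351 @ $19 + 136 @ $20 = $9,675

Ending inventory = $9,675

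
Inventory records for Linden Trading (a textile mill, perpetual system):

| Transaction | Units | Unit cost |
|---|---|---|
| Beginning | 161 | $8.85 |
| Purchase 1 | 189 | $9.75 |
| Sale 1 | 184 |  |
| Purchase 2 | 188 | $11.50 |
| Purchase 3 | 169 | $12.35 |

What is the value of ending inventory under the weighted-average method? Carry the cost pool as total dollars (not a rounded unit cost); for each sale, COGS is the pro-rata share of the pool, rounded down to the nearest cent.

Ending inventory = $5,798.93

After Beginning: 161 on hand, pool $1,424.85 (≈ $8.8500 each)
After Purchase 1: 350 on hand, pool $3,267.60 (≈ $9.3360 each)
Sale 1, sell 184: 184/350 × $3,267.60 → $1,717.82
After Purchase 2: 354 on hand, pool $3,711.78 (≈ $10.4853 each)
After Purchase 3: 523 on hand, pool $5,798.93 (≈ $11.0878 each)
Ending inventory (cost pool remaining) = $5,798.93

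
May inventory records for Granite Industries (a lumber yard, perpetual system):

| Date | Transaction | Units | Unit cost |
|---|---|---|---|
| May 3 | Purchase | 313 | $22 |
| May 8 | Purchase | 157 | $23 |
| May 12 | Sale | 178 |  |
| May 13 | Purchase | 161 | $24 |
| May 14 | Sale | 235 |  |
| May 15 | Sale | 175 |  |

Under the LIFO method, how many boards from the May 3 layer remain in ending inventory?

May 12, 178 sold [LIFO — newest first]: 157 @ $23 + 21 @ $22 = $4,073
May 14, 235 sold [LIFO — newest first]: 161 @ $24 + 74 @ $22 = $5,492
May 15, 175 sold [LIFO — newest first]: 175 @ $22 = $3,850
Total COGS = $4,073 + $5,492 + $3,850 = $13,415
Ending inventory: 43 @ $22 = $946

43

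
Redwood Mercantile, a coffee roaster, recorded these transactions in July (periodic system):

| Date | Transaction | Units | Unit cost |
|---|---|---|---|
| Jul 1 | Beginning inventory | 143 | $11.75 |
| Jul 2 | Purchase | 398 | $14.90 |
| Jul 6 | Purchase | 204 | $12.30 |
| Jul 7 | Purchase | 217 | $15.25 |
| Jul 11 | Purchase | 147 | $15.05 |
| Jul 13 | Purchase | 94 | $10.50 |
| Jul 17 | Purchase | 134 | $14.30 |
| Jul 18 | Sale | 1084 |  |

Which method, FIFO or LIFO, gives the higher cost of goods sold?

FIFO COGS: 143 @ $11.75 + 398 @ $14.90 + 204 @ $12.30 + 217 @ $15.25 + 122 @ $15.05 = $15,265.00
LIFO COGS: 134 @ $14.30 + 94 @ $10.50 + 147 @ $15.05 + 217 @ $15.25 + 204 @ $12.30 + 288 @ $14.90 = $15,225.20

FIFO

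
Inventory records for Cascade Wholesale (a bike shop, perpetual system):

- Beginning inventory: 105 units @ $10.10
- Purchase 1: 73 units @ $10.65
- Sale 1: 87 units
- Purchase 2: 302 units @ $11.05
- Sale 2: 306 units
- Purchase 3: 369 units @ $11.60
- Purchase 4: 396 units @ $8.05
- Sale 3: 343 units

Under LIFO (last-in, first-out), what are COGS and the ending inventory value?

Sale 1 (87) [LIFO — newest first]: 73 @ $10.65 + 14 @ $10.10 = $918.85
Sale 2 (306) [LIFO — newest first]: 302 @ $11.05 + 4 @ $10.10 = $3,377.50
Sale 3 (343) [LIFO — newest first]: 343 @ $8.05 = $2,761.15
Total COGS = $918.85 + $3,377.50 + $2,761.15 = $7,057.50
Ending inventory: 87 @ $10.10 + 369 @ $11.60 + 53 @ $8.05 = $5,585.75

COGS = $7,057.50; ending inventory = $5,585.75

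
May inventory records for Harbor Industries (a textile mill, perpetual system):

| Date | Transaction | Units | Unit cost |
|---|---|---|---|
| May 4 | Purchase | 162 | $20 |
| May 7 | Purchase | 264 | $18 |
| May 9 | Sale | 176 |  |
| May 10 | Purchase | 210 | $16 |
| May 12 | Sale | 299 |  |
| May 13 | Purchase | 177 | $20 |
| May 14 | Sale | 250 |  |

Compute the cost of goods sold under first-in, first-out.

May 9, 176 sold [FIFO — oldest first]: 162 @ $20 + 14 @ $18 = $3,492
May 12, 299 sold [FIFO — oldest first]: 250 @ $18 + 49 @ $16 = $5,284
May 14, 250 sold [FIFO — oldest first]: 161 @ $16 + 89 @ $20 = $4,356
Total COGS = $3,492 + $5,284 + $4,356 = $13,132
Ending inventory: 88 @ $20 = $1,760

COGS = $13,132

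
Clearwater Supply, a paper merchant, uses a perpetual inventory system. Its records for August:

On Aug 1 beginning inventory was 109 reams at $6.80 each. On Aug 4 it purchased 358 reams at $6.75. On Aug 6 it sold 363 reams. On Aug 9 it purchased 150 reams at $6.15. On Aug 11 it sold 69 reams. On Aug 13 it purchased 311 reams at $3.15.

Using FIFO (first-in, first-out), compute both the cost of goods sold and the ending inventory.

Aug 6, 363 sold [FIFO — oldest first]: 109 @ $6.80 + 254 @ $6.75 = $2,455.70
Aug 11, 69 sold [FIFO — oldest first]: 69 @ $6.75 = $465.75
Total COGS = $2,455.70 + $465.75 = $2,921.45
Ending inventory: 35 @ $6.75 + 150 @ $6.15 + 311 @ $3.15 = $2,138.40

COGS = $2,921.45; ending inventory = $2,138.40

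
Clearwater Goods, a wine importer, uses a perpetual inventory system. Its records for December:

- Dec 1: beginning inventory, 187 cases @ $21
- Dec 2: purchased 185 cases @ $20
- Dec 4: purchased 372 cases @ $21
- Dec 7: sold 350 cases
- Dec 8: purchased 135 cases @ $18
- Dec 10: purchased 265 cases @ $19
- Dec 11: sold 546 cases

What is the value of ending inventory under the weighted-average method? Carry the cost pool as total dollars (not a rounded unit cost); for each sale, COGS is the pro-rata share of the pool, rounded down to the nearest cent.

After Dec 1: 187 on hand, pool $3,927.00 (≈ $21.0000 each)
After Dec 2: 372 on hand, pool $7,627.00 (≈ $20.5027 each)
After Dec 4: 744 on hand, pool $15,439.00 (≈ $20.7513 each)
Dec 7, sell 350: 350/744 × $15,439.00 → $7,262.97
After Dec 8: 529 on hand, pool $10,606.03 (≈ $20.0492 each)
After Dec 10: 794 on hand, pool $15,641.03 (≈ $19.6990 each)
Dec 11, sell 546: 546/794 × $15,641.03 → $10,755.67
Total COGS = $7,262.97 + $10,755.67 = $18,018.64
Ending inventory (cost pool remaining) = $4,885.36
Check: goods available $22,904.00 = COGS $18,018.64 + ending $4,885.36

Ending inventory = $4,885.36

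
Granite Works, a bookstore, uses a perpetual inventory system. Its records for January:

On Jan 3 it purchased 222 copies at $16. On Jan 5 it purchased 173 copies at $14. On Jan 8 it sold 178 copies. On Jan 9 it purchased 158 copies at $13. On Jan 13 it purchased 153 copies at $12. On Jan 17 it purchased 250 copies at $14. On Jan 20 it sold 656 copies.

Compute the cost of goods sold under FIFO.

COGS = $11,656

Jan 8, 178 sold [FIFO — oldest first]: 178 @ $16 = $2,848
Jan 20, 656 sold [FIFO — oldest first]: 44 @ $16 + 173 @ $14 + 158 @ $13 + 153 @ $12 + 128 @ $14 = $8,808
Total COGS = $2,848 + $8,808 = $11,656
Ending inventory: 122 @ $14 = $1,708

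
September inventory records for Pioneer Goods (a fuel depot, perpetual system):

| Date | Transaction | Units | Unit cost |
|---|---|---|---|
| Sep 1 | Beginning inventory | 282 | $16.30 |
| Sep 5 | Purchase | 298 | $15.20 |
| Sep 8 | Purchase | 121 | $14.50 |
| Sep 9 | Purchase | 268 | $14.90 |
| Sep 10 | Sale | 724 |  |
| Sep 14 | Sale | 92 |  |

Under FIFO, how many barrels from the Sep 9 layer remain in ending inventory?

153

Sep 10, 724 sold [FIFO — oldest first]: 282 @ $16.30 + 298 @ $15.20 + 121 @ $14.50 + 23 @ $14.90 = $11,223.40
Sep 14, 92 sold [FIFO — oldest first]: 92 @ $14.90 = $1,370.80
Total COGS = $11,223.40 + $1,370.80 = $12,594.20
Ending inventory: 153 @ $14.90 = $2,279.70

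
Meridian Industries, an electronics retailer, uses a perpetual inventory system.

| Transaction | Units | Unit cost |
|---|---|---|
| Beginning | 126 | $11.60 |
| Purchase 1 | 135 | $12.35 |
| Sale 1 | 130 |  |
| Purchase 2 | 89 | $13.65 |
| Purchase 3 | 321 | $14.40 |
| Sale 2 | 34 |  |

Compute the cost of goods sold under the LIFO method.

Sale 1 (130) [LIFO — newest first]: 130 @ $12.35 = $1,605.50
Sale 2 (34) [LIFO — newest first]: 34 @ $14.40 = $489.60
Total COGS = $1,605.50 + $489.60 = $2,095.10
Ending inventory: 126 @ $11.60 + 5 @ $12.35 + 89 @ $13.65 + 287 @ $14.40 = $6,871.00
Check: goods available $8,966.10 = COGS $2,095.10 + ending $6,871.00

COGS = $2,095.10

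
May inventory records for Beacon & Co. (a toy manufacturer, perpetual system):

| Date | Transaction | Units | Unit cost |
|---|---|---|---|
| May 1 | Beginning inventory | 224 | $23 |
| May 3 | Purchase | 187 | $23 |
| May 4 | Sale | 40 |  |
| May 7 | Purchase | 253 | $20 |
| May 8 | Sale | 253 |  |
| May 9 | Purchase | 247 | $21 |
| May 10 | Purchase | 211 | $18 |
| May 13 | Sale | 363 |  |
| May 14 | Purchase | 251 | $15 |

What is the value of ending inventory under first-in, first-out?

May 4, 40 sold [FIFO — oldest first]: 40 @ $23 = $920
May 8, 253 sold [FIFO — oldest first]: 184 @ $23 + 69 @ $23 = $5,819
May 13, 363 sold [FIFO — oldest first]: 118 @ $23 + 245 @ $20 = $7,614
Total COGS = $920 + $5,819 + $7,614 = $14,353
Ending inventory: 8 @ $20 + 247 @ $21 + 211 @ $18 + 251 @ $15 = $12,910
Check: goods available $27,263 = COGS $14,353 + ending $12,910

Ending inventory = $12,910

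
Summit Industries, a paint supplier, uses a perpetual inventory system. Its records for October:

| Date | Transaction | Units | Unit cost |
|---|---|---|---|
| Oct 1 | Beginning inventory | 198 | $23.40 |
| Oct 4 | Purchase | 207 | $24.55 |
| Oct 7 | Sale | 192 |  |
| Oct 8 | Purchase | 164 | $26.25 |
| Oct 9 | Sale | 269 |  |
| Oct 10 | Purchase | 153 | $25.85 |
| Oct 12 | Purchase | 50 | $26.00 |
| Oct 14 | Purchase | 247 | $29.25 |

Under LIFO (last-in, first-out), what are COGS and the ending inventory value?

COGS = $11,492.85; ending inventory = $15,007.00

Oct 7, 192 sold [LIFO — newest first]: 192 @ $24.55 = $4,713.60
Oct 9, 269 sold [LIFO — newest first]: 164 @ $26.25 + 15 @ $24.55 + 90 @ $23.40 = $6,779.25
Total COGS = $4,713.60 + $6,779.25 = $11,492.85
Ending inventory: 108 @ $23.40 + 153 @ $25.85 + 50 @ $26.00 + 247 @ $29.25 = $15,007.00
Check: goods available $26,499.85 = COGS $11,492.85 + ending $15,007.00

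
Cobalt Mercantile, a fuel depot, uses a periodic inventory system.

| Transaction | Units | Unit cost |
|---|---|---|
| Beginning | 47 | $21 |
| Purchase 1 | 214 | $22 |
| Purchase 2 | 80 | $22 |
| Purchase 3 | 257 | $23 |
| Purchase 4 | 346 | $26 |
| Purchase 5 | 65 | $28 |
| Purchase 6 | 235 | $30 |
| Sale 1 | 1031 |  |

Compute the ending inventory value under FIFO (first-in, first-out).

Ending inventory = $6,390

Sale 1 (1031) [FIFO — oldest first]: 47 @ $21 + 214 @ $22 + 80 @ $22 + 257 @ $23 + 346 @ $26 + 65 @ $28 + 22 @ $30 = $24,842
Ending inventory: 213 @ $30 = $6,390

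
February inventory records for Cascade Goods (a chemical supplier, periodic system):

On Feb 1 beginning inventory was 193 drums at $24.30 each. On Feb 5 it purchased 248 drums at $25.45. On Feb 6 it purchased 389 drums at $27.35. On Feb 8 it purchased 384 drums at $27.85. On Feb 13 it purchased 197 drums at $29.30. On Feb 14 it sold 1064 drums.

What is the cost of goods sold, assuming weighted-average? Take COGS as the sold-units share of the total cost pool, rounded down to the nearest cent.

Feb 14, sell 1064: 1064/1411 × $38,107.15 → $28,735.65
Ending inventory (cost pool remaining) = $9,371.50

COGS = $28,735.65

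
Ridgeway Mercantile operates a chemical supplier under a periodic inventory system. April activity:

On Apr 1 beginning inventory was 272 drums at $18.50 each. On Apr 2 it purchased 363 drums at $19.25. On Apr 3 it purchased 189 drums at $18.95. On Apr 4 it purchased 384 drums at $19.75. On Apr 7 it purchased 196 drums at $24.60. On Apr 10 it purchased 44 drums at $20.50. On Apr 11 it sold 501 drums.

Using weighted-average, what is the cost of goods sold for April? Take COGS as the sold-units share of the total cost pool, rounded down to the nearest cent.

Apr 11, sell 501: 501/1448 × $28,908.90 → $10,002.31
Ending inventory (cost pool remaining) = $18,906.59
Check: goods available $28,908.90 = COGS $10,002.31 + ending $18,906.59

COGS = $10,002.31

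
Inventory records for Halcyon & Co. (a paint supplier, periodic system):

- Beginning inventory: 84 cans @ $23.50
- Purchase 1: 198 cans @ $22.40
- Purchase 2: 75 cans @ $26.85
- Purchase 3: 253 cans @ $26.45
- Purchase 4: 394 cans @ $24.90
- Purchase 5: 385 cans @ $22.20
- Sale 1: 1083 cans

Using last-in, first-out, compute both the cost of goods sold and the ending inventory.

COGS = $26,418.80; ending inventory = $7,053.60

Sale 1 (1083) [LIFO — newest first]: 385 @ $22.20 + 394 @ $24.90 + 253 @ $26.45 + 51 @ $26.85 = $26,418.80
Ending inventory: 84 @ $23.50 + 198 @ $22.40 + 24 @ $26.85 = $7,053.60
Check: goods available $33,472.40 = COGS $26,418.80 + ending $7,053.60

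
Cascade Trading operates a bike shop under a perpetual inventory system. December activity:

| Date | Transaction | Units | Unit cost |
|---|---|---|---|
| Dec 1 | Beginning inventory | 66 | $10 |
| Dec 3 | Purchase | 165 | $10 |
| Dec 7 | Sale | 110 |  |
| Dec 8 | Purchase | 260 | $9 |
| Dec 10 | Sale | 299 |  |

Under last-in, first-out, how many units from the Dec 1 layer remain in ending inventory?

66

Dec 7, 110 sold [LIFO — newest first]: 110 @ $10 = $1,100
Dec 10, 299 sold [LIFO — newest first]: 260 @ $9 + 39 @ $10 = $2,730
Total COGS = $1,100 + $2,730 = $3,830
Ending inventory: 66 @ $10 + 16 @ $10 = $820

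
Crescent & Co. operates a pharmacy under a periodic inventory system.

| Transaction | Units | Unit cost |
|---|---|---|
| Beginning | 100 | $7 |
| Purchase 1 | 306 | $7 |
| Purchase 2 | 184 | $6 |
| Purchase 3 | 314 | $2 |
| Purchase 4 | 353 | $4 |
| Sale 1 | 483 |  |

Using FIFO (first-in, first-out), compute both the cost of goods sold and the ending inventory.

COGS = $3,304; ending inventory = $2,682

Sale 1 (483) [FIFO — oldest first]: 100 @ $7 + 306 @ $7 + 77 @ $6 = $3,304
Ending inventory: 107 @ $6 + 314 @ $2 + 353 @ $4 = $2,682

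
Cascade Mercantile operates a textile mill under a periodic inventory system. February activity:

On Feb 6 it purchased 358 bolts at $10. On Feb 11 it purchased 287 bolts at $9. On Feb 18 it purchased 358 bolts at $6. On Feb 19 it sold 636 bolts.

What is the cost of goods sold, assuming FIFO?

COGS = $6,082

Feb 19, 636 sold [FIFO — oldest first]: 358 @ $10 + 278 @ $9 = $6,082
Ending inventory: 9 @ $9 + 358 @ $6 = $2,229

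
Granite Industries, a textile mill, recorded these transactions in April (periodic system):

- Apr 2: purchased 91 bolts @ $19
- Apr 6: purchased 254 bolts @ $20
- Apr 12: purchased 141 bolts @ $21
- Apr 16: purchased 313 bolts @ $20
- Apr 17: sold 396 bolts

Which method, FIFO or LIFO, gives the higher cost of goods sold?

LIFO

FIFO COGS: 91 @ $19 + 254 @ $20 + 51 @ $21 = $7,880
LIFO COGS: 313 @ $20 + 83 @ $21 = $8,003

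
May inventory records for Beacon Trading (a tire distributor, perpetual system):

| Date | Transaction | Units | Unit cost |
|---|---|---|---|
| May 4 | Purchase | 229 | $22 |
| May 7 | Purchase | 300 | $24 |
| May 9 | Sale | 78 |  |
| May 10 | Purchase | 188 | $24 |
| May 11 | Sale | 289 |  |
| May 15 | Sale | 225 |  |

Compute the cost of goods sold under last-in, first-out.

May 9, 78 sold [LIFO — newest first]: 78 @ $24 = $1,872
May 11, 289 sold [LIFO — newest first]: 188 @ $24 + 101 @ $24 = $6,936
May 15, 225 sold [LIFO — newest first]: 121 @ $24 + 104 @ $22 = $5,192
Total COGS = $1,872 + $6,936 + $5,192 = $14,000
Ending inventory: 125 @ $22 = $2,750

COGS = $14,000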